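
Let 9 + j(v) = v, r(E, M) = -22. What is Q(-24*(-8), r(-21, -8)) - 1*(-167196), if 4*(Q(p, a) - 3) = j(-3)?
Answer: 167196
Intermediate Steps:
j(v) = -9 + v
Q(p, a) = 0 (Q(p, a) = 3 + (-9 - 3)/4 = 3 + (¼)*(-12) = 3 - 3 = 0)
Q(-24*(-8), r(-21, -8)) - 1*(-167196) = 0 - 1*(-167196) = 0 + 167196 = 167196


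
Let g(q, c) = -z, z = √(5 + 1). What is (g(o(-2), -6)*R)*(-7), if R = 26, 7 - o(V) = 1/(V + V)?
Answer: 182*√6 ≈ 445.81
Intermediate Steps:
z = √6 ≈ 2.4495
o(V) = 7 - 1/(2*V) (o(V) = 7 - 1/(V + V) = 7 - 1/(2*V))
g(q, c) = -√6
(g(o(-2), -6)*R)*(-7) = (-√6*26)*(-7) = -26*√6*(-7) = 182*√6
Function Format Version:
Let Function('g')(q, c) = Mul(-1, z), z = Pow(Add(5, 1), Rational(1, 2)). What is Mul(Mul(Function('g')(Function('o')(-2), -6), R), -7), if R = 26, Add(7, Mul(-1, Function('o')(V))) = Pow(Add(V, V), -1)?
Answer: Mul(182, Pow(6, Rational(1, 2))) ≈ 445.81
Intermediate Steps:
z = Pow(6, Rational(1, 2)) ≈ 2.4495
Function('o')(V) = Add(7, Mul(Rational(-1, 2), Pow(V, -1))) (Function('o')(V) = Add(7, Mul(-1, Pow(Add(V, V), -1))) = Add(7, Mul(-1, Pow(Mul(2, V), -1))) = Add(7, Mul(-1, Mul(Rational(1, 2), Pow(V, -1)))) = Add(7, Mul(Rational(-1, 2), Pow(V, -1))))
Function('g')(q, c) = Mul(-1, Pow(6, Rational(1, 2)))
Mul(Mul(Function('g')(Function('o')(-2), -6), R), -7) = Mul(Mul(Mul(-1, Pow(6, Rational(1, 2))), 26), -7) = Mul(Mul(-26, Pow(6, Rational(1, 2))), -7) = Mul(182, Pow(6, Rational(1, 2)))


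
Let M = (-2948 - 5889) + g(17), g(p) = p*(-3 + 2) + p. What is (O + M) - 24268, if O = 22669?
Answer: -10436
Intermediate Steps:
g(p) = 0 (g(p) = p*(-1) + p = -p + p = 0)
M = -8837 (M = (-2948 - 5889) + 0 = -8837 + 0 = -8837)
(O + M) - 24268 = (22669 - 8837) - 24268 = 13832 - 24268 = -10436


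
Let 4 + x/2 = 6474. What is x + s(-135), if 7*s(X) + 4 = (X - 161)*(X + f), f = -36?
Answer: 141192/7 ≈ 20170.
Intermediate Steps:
x = 12940 (x = -8 + 2*6474 = -8 + 12948 = 12940)
s(X) = -4/7 + (-161 + X)*(-36 + X)/7 (s(X) = -4/7 + ((X - 161)*(X - 36))/7 = -4/7 + ((-161 + X)*(-36 + X))/7 = -4/7 + (-161 + X)*(-36 + X)/7)
x + s(-135) = 12940 + (5792/7 - 197/7*(-135) + (1/7)*(-135)**2) = 12940 + (5792/7 + 26595/7 + (1/7)*18225) = 12940 + (5792/7 + 26595/7 + 18225/7) = 12940 + 50612/7 = 141192/7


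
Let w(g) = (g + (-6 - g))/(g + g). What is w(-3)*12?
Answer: 12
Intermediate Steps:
w(g) = -3/g (w(g) = -6*1/(2*g) = -3/g)
w(-3)*12 = -3/(-3)*12 = -3*(-1/3)*12 = 1*12 = 12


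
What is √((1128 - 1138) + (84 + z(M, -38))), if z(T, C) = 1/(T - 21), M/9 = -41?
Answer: √11255010/390 ≈ 8.6022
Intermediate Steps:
M = -369 (M = 9*(-41) = -369)
z(T, C) = 1/(-21 + T)
√((1128 - 1138) + (84 + z(M, -38))) = √((1128 - 1138) + (84 + 1/(-21 - 369))) = √(-10 + (84 + 1/(-390))) = √(-10 + (84 - 1/390)) = √(-10 + 32759/390) = √(28859/390) = √11255010/390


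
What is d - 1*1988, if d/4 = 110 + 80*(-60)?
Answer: -20748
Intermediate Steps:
d = -18760 (d = 4*(110 + 80*(-60)) = 4*(110 - 4800) = 4*(-4690) = -18760)
d - 1*1988 = -18760 - 1*1988 = -18760 - 1988 = -20748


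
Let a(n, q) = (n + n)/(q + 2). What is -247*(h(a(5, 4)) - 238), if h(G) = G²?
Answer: 522899/9 ≈ 58100.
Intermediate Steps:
a(n, q) = 2*n/(2 + q) (a(n, q) = (2*n)/(2 + q) = 2*n/(2 + q))
-247*(h(a(5, 4)) - 238) = -247*((2*5/(2 + 4))² - 238) = -247*((2*5/6)² - 238) = -247*((2*5*(⅙))² - 238) = -247*((5/3)² - 238) = -247*(25/9 - 238) = -247*(-2117/9) = 522899/9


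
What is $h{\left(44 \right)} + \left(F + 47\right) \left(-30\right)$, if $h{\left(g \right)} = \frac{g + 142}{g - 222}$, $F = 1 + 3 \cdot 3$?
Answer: $- \frac{152283}{89} \approx -1711.0$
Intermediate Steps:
$F = 10$ ($F = 1 + 9 = 10$)
$h{\left(g \right)} = \frac{142 + g}{-222 + g}$
$h{\left(44 \right)} + \left(F + 47\right) \left(-30\right) = \frac{142 + 44}{-222 + 44} + \left(10 + 47\right) \left(-30\right) = \frac{1}{-178} \cdot 186 + 57 \left(-30\right) = \left(- \frac{1}{178}\right) 186 - 1710 = - \frac{93}{89} - 1710 = - \frac{152283}{89}$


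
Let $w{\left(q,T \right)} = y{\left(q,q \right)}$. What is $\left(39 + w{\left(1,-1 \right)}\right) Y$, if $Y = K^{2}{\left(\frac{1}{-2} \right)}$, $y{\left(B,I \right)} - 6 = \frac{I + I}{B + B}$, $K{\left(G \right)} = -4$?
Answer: $736$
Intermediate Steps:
$y{\left(B,I \right)} = 6 + \frac{I}{B}$ ($y{\left(B,I \right)} = 6 + \frac{I + I}{B + B} = 6 + \frac{2 I}{2 B} = 6 + 2 I \frac{1}{2 B} = 6 + \frac{I}{B}$)
$w{\left(q,T \right)} = 7$ ($w{\left(q,T \right)} = 6 + \frac{q}{q} = 6 + 1 = 7$)
$Y = 16$ ($Y = \left(-4\right)^{2} = 16$)
$\left(39 + w{\left(1,-1 \right)}\right) Y = \left(39 + 7\right) 16 = 46 \cdot 16 = 736$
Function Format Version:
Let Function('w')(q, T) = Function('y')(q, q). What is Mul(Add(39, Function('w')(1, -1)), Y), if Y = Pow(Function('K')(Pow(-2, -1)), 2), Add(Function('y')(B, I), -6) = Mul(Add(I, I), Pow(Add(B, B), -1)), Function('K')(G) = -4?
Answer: 736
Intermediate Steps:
Function('y')(B, I) = Add(6, Mul(I, Pow(B, -1))) (Function('y')(B, I) = Add(6, Mul(Add(I, I), Pow(Add(B, B), -1))) = Add(6, Mul(Mul(2, I), Pow(Mul(2, B), -1))) = Add(6, Mul(Mul(2, I), Mul(Rational(1, 2), Pow(B, -1)))) = Add(6, Mul(I, Pow(B, -1))))
Function('w')(q, T) = 7 (Function('w')(q, T) = Add(6, Mul(q, Pow(q, -1))) = Add(6, 1) = 7)
Y = 16 (Y = Pow(-4, 2) = 16)
Mul(Add(39, Function('w')(1, -1)), Y) = Mul(Add(39, 7), 16) = Mul(46, 16) = 736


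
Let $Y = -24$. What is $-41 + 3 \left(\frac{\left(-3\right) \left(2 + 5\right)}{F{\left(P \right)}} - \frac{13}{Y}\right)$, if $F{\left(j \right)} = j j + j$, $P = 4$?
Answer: $- \frac{1701}{40} \approx -42.525$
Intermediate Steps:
$F{\left(j \right)} = j + j^{2}$ ($F{\left(j \right)} = j^{2} + j = j + j^{2}$)
$-41 + 3 \left(\frac{\left(-3\right) \left(2 + 5\right)}{F{\left(P \right)}} - \frac{13}{Y}\right) = -41 + 3 \left(\frac{\left(-3\right) \left(2 + 5\right)}{4 \left(1 + 4\right)} - \frac{13}{-24}\right) = -41 + 3 \left(\frac{\left(-3\right) 7}{4 \cdot 5} - - \frac{13}{24}\right) = -41 + 3 \left(- \frac{21}{20} + \frac{13}{24}\right) = -41 + 3 \left(- \frac{61}{120}\right) = -41 - \frac{61}{40} = - \frac{1701}{40}$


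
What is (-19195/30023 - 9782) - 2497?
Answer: -368671612/30023 ≈ -12280.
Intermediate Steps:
(-19195/30023 - 9782) - 2497 = -293704181/30023 - 2497 = -368671612/30023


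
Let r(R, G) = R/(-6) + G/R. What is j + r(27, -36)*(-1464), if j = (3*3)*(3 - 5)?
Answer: 8522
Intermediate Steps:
r(R, G) = -R/6 + G/R (r(R, G) = R*(-⅙) + G/R = -R/6 + G/R)
j = -18 (j = 9*(-2) = -18)
j + r(27, -36)*(-1464) = -18 + (-⅙*27 - 36/27)*(-1464) = -18 + (-9/2 - 36*1/27)*(-1464) = -18 + (-9/2 - 4/3)*(-1464) = -18 - 35/6*(-1464) = -18 + 8540 = 8522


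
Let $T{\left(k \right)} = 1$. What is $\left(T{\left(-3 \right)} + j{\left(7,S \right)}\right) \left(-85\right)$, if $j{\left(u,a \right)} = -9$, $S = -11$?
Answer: $680$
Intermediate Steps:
$\left(T{\left(-3 \right)} + j{\left(7,S \right)}\right) \left(-85\right) = \left(1 - 9\right) \left(-85\right) = \left(-8\right) \left(-85\right) = 680$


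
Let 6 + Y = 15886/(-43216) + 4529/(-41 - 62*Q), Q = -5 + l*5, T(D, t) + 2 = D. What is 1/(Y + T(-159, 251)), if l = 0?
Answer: -5812552/874970219 ≈ -0.0066431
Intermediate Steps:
T(D, t) = -2 + D
Q = -5 (Q = -5 + 0*5 = -5 + 0 = -5)
Y = 60850653/5812552 (Y = -6 + (15886/(-43216) + 4529/(-41 - 62*(-5))) = -6 + (15886*(-1/43216) + 4529/(-41 + 310)) = -6 + (-7943/21608 + 4529/269) = -6 + 95725965/5812552 = 60850653/5812552 ≈ 10.469)
1/(Y + T(-159, 251)) = 1/(60850653/5812552 + (-2 - 159)) = 1/(60850653/5812552 - 161) = 1/(-874970219/5812552) = -5812552/874970219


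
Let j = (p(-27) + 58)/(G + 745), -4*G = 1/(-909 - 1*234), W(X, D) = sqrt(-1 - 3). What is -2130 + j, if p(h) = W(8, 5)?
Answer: -7254815154/3406141 + 9144*I/3406141 ≈ -2129.9 + 0.0026846*I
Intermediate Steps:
W(X, D) = 2*I (W(X, D) = sqrt(-4) = 2*I)
p(h) = 2*I
G = 1/4572 (G = -1/(4*(-909 - 1*234)) = -1/(4*(-909 - 234)) = -1/4/(-1143) = -1/4*(-1/1143) = 1/4572 ≈ 0.00021872)
j = 265176/3406141 + 9144*I/3406141 (j = (2*I + 58)/(1/4572 + 745) = (58 + 2*I)/(3406141/4572) = (58 + 2*I)*(4572/3406141) = 265176/3406141 + 9144*I/3406141 ≈ 0.077852 + 0.0026846*I)
-2130 + j = -2130 + (265176/3406141 + 9144*I/3406141) = -7254815154/3406141 + 9144*I/3406141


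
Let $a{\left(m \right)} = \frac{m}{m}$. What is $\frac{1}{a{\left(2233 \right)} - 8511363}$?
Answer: $- \frac{1}{8511362} \approx -1.1749 \cdot 10^{-7}$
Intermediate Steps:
$a{\left(m \right)} = 1$
$\frac{1}{a{\left(2233 \right)} - 8511363} = \frac{1}{1 - 8511363} = \frac{1}{-8511362} = - \frac{1}{8511362}$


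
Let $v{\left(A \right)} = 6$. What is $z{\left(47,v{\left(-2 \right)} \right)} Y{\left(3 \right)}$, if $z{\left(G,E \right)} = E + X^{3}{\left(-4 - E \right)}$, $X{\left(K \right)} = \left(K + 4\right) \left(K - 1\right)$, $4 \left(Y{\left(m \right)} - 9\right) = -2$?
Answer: $2443767$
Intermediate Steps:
$Y{\left(m \right)} = \frac{17}{2}$ ($Y{\left(m \right)} = 9 + \frac{1}{4} \left(-2\right) = 9 - \frac{1}{2} = \frac{17}{2}$)
$X{\left(K \right)} = \left(-1 + K\right) \left(4 + K\right)$ ($X{\left(K \right)} = \left(4 + K\right) \left(-1 + K\right) = \left(-1 + K\right) \left(4 + K\right)$)
$z{\left(G,E \right)} = E + \left(-16 + \left(-4 - E\right)^{2} - 3 E\right)^{3}$ ($z{\left(G,E \right)} = E + \left(-4 + \left(-4 - E\right)^{2} + 3 \left(-4 - E\right)\right)^{3} = E + \left(-4 + \left(-4 - E\right)^{2} - \left(12 + 3 E\right)\right)^{3} = E + \left(-16 + \left(-4 - E\right)^{2} - 3 E\right)^{3}$)
$z{\left(47,v{\left(-2 \right)} \right)} Y{\left(3 \right)} = \left(6 - \left(16 - \left(4 + 6\right)^{2} + 3 \cdot 6\right)^{3}\right) \frac{17}{2} = \left(6 - \left(16 - 10^{2} + 18\right)^{3}\right) \frac{17}{2} = \left(6 - \left(16 - 100 + 18\right)^{3}\right) \frac{17}{2} = \left(6 - \left(-66\right)^{3}\right) \frac{17}{2} = \left(6 - -287496\right) \frac{17}{2} = \left(6 + 287496\right) \frac{17}{2} = 287502 \cdot \frac{17}{2} = 2443767$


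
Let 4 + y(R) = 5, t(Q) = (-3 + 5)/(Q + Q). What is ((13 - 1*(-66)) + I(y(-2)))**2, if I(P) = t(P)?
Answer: 6400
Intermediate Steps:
t(Q) = 1/Q (t(Q) = 2/((2*Q)) = 2*(1/(2*Q)) = 1/Q)
y(R) = 1 (y(R) = -4 + 5 = 1)
I(P) = 1/P
((13 - 1*(-66)) + I(y(-2)))**2 = ((13 - 1*(-66)) + 1/1)**2 = ((13 + 66) + 1)**2 = (79 + 1)**2 = 80**2 = 6400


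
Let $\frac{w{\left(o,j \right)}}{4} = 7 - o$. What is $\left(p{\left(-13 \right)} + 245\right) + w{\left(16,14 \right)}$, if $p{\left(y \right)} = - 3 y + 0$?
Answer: $248$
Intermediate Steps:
$w{\left(o,j \right)} = 28 - 4 o$ ($w{\left(o,j \right)} = 4 \left(7 - o\right) = 28 - 4 o$)
$p{\left(y \right)} = - 3 y$
$\left(p{\left(-13 \right)} + 245\right) + w{\left(16,14 \right)} = \left(\left(-3\right) \left(-13\right) + 245\right) + \left(28 - 64\right) = \left(39 + 245\right) + \left(28 - 64\right) = 284 - 36 = 248$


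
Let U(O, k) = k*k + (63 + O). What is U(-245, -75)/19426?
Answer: 5443/19426 ≈ 0.28019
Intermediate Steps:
U(O, k) = 63 + O + k² (U(O, k) = k² + (63 + O) = 63 + O + k²)
U(-245, -75)/19426 = (63 - 245 + (-75)²)/19426 = (63 - 245 + 5625)*(1/19426) = 5443*(1/19426) = 5443/19426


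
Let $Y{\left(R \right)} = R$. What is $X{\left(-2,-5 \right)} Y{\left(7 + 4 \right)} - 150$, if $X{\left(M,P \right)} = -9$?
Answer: $-249$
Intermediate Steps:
$X{\left(-2,-5 \right)} Y{\left(7 + 4 \right)} - 150 = - 9 \left(7 + 4\right) - 150 = \left(-9\right) 11 - 150 = -99 - 150 = -249$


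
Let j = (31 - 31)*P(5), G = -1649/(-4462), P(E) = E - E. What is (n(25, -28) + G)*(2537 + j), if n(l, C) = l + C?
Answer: -306977/46 ≈ -6673.4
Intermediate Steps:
n(l, C) = C + l
P(E) = 0
G = 17/46 (G = -1649*(-1/4462) = 17/46 ≈ 0.36957)
j = 0 (j = (31 - 31)*0 = 0*0 = 0)
(n(25, -28) + G)*(2537 + j) = ((-28 + 25) + 17/46)*(2537 + 0) = (-3 + 17/46)*2537 = -121/46*2537 = -306977/46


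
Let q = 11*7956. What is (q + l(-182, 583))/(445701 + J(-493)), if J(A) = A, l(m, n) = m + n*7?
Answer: 91415/445208 ≈ 0.20533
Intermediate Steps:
l(m, n) = m + 7*n
q = 87516
(q + l(-182, 583))/(445701 + J(-493)) = (87516 + (-182 + 7*583))/(445701 - 493) = (87516 + (-182 + 4081))/445208 = (87516 + 3899)*(1/445208) = 91415*(1/445208) = 91415/445208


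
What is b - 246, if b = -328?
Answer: -574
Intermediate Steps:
b - 246 = -328 - 246 = -574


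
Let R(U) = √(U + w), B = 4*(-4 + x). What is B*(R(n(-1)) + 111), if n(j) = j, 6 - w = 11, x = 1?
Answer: -1332 - 12*I*√6 ≈ -1332.0 - 29.394*I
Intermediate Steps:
w = -5 (w = 6 - 1*11 = 6 - 11 = -5)
B = -12 (B = 4*(-4 + 1) = 4*(-3) = -12)
R(U) = √(-5 + U) (R(U) = √(U - 5) = √(-5 + U))
B*(R(n(-1)) + 111) = -12*(√(-5 - 1) + 111) = -12*(√(-6) + 111) = -12*(I*√6 + 111) = -12*(111 + I*√6) = -1332 - 12*I*√6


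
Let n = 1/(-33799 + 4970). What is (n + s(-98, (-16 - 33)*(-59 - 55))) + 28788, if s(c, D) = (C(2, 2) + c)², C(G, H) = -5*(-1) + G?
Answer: 1068662200/28829 ≈ 37069.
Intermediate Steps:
C(G, H) = 5 + G
n = -1/28829 (n = 1/(-28829) = -1/28829 ≈ -3.4687e-5)
s(c, D) = (7 + c)² (s(c, D) = ((5 + 2) + c)² = (7 + c)²)
(n + s(-98, (-16 - 33)*(-59 - 55))) + 28788 = (-1/28829 + (7 - 98)²) + 28788 = (-1/28829 + (-91)²) + 28788 = (-1/28829 + 8281) + 28788 = 238732948/28829 + 28788 = 1068662200/28829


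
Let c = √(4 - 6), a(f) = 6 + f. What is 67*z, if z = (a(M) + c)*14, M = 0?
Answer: 5628 + 938*I*√2 ≈ 5628.0 + 1326.5*I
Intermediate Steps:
c = I*√2 (c = √(-2) = I*√2 ≈ 1.4142*I)
z = 84 + 14*I*√2 (z = ((6 + 0) + I*√2)*14 = (6 + I*√2)*14 = 84 + 14*I*√2 ≈ 84.0 + 19.799*I)
67*z = 67*(84 + 14*I*√2) = 5628 + 938*I*√2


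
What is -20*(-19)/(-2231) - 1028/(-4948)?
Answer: 103307/2759747 ≈ 0.037434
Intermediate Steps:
-20*(-19)/(-2231) - 1028/(-4948) = 380*(-1/2231) - 1028*(-1/4948) = -380/2231 + 257/1237 = 103307/2759747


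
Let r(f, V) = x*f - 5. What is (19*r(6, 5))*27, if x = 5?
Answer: 12825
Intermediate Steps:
r(f, V) = -5 + 5*f (r(f, V) = 5*f - 5 = -5 + 5*f)
(19*r(6, 5))*27 = (19*(-5 + 5*6))*27 = (19*(-5 + 30))*27 = (19*25)*27 = 475*27 = 12825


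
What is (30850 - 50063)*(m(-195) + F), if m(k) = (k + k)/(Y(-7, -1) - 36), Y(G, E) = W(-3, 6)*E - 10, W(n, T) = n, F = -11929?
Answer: 9847757641/43 ≈ 2.2902e+8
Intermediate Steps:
Y(G, E) = -10 - 3*E (Y(G, E) = -3*E - 10 = -10 - 3*E)
m(k) = -2*k/43 (m(k) = (k + k)/((-10 - 3*(-1)) - 36) = (2*k)/((-10 + 3) - 36) = (2*k)/(-7 - 36) = (2*k)/(-43) = (2*k)*(-1/43) = -2*k/43)
(30850 - 50063)*(m(-195) + F) = (30850 - 50063)*(-2/43*(-195) - 11929) = -19213*(390/43 - 11929) = -19213*(-512557/43) = 9847757641/43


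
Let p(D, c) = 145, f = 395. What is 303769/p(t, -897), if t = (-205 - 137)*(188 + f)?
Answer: 303769/145 ≈ 2095.0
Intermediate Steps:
t = -199386 (t = (-205 - 137)*(188 + 395) = -342*583 = -199386)
303769/p(t, -897) = 303769/145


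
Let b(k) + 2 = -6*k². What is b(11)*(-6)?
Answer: 4368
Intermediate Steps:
b(k) = -2 - 6*k²
b(11)*(-6) = (-2 - 6*11²)*(-6) = (-2 - 6*121)*(-6) = (-2 - 726)*(-6) = -728*(-6) = 4368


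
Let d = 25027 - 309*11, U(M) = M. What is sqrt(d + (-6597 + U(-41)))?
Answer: sqrt(14990) ≈ 122.43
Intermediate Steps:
d = 21628 (d = 25027 - 1*3399 = 25027 - 3399 = 21628)
sqrt(d + (-6597 + U(-41))) = sqrt(21628 + (-6597 - 41)) = sqrt(21628 - 6638) = sqrt(14990)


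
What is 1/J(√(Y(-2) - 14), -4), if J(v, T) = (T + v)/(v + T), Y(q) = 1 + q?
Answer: 1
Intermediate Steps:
J(v, T) = 1 (J(v, T) = (T + v)/(T + v) = 1)
1/J(√(Y(-2) - 14), -4) = 1/1 = 1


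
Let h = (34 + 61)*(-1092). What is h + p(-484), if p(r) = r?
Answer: -104224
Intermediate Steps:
h = -103740 (h = 95*(-1092) = -103740)
h + p(-484) = -103740 - 484 = -104224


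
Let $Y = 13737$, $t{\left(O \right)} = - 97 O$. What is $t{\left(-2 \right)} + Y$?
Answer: $13931$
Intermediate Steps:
$t{\left(-2 \right)} + Y = \left(-97\right) \left(-2\right) + 13737 = 194 + 13737 = 13931$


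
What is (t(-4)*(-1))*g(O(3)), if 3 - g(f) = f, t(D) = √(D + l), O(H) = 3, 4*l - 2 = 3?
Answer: 0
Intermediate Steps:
l = 5/4 (l = ½ + (¼)*3 = ½ + ¾ = 5/4 ≈ 1.2500)
t(D) = √(5/4 + D) (t(D) = √(D + 5/4) = √(5/4 + D))
g(f) = 3 - f
(t(-4)*(-1))*g(O(3)) = ((√(5 + 4*(-4))/2)*(-1))*(3 - 1*3) = ((√(5 - 16)/2)*(-1))*(3 - 3) = ((√(-11)/2)*(-1))*0 = (((I*√11)/2)*(-1))*0 = ((I*√11/2)*(-1))*0 = -I*√11/2*0 = 0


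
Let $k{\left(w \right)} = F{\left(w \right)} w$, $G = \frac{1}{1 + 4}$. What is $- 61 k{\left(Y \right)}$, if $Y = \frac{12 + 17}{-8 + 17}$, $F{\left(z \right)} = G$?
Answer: $- \frac{1769}{45} \approx -39.311$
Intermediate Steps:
$G = \frac{1}{5} \approx 0.2$
$F{\left(z \right)} = \frac{1}{5}$
$Y = \frac{29}{9} \approx 3.2222$
$k{\left(w \right)} = \frac{w}{5}$
$- 61 k{\left(Y \right)} = - 61 \cdot \frac{1}{5} \cdot \frac{29}{9} = \left(-61\right) \frac{29}{45} = - \frac{1769}{45}$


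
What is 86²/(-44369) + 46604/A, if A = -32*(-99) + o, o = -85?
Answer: 2044971008/136789627 ≈ 14.950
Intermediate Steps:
A = 3083 (A = -32*(-99) - 85 = 3168 - 85 = 3083)
86²/(-44369) + 46604/A = 86²/(-44369) + 46604/3083 = 7396*(-1/44369) + 46604*(1/3083) = -7396/44369 + 46604/3083 = 2044971008/136789627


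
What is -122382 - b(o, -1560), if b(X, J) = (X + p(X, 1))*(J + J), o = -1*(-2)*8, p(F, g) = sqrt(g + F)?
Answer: -72462 + 3120*sqrt(17) ≈ -59598.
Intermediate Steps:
p(F, g) = sqrt(F + g)
o = 16 (o = 2*8 = 16)
b(X, J) = 2*J*(X + sqrt(1 + X)) (b(X, J) = (X + sqrt(X + 1))*(J + J) = (X + sqrt(1 + X))*(2*J) = 2*J*(X + sqrt(1 + X)))
-122382 - b(o, -1560) = -122382 - 2*(-1560)*(16 + sqrt(1 + 16)) = -122382 - 2*(-1560)*(16 + sqrt(17)) = -122382 - (-49920 - 3120*sqrt(17)) = -122382 + (49920 + 3120*sqrt(17)) = -72462 + 3120*sqrt(17)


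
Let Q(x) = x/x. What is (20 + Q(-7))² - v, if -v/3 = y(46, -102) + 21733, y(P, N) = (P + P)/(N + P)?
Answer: 918891/14 ≈ 65635.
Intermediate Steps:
Q(x) = 1
y(P, N) = 2*P/(N + P) (y(P, N) = (2*P)/(N + P) = 2*P/(N + P))
v = -912717/14 (v = -3*(2*46/(-102 + 46) + 21733) = -3*(2*46/(-56) + 21733) = -3*(2*46*(-1/56) + 21733) = -3*(-23/14 + 21733) = -3*304239/14 = -912717/14 ≈ -65194.)
(20 + Q(-7))² - v = (20 + 1)² - 1*(-912717/14) = 21² + 912717/14 = 441 + 912717/14 = 918891/14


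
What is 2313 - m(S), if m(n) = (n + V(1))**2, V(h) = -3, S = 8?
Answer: 2288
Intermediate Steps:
m(n) = (-3 + n)**2 (m(n) = (n - 3)**2 = (-3 + n)**2)
2313 - m(S) = 2313 - (-3 + 8)**2 = 2313 - 1*5**2 = 2313 - 1*25 = 2313 - 25 = 2288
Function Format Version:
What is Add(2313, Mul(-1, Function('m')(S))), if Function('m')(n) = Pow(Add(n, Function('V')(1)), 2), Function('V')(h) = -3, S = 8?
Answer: 2288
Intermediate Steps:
Function('m')(n) = Pow(Add(-3, n), 2) (Function('m')(n) = Pow(Add(n, -3), 2) = Pow(Add(-3, n), 2))
Add(2313, Mul(-1, Function('m')(S))) = Add(2313, Mul(-1, Pow(Add(-3, 8), 2))) = Add(2313, Mul(-1, Pow(5, 2))) = Add(2313, Mul(-1, 25)) = Add(2313, -25) = 2288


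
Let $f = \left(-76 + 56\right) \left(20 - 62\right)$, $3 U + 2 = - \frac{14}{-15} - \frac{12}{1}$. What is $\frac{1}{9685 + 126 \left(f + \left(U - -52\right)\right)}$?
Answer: $\frac{5}{607641} \approx 8.2285 \cdot 10^{-6}$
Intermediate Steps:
$U = - \frac{196}{45}$ ($U = - \frac{2}{3} + \frac{- \frac{14}{-15} - \frac{12}{1}}{3} = - \frac{2}{3} + \frac{\left(-14\right) \left(- \frac{1}{15}\right) - 12}{3} = - \frac{2}{3} + \frac{\frac{14}{15} - 12}{3} = - \frac{2}{3} + \frac{1}{3} \left(- \frac{166}{15}\right) = - \frac{2}{3} - \frac{166}{45} = - \frac{196}{45} \approx -4.3556$)
$f = 840$ ($f = \left(-20\right) \left(-42\right) = 840$)
$\frac{1}{9685 + 126 \left(f + \left(U - -52\right)\right)} = \frac{1}{9685 + 126 \left(840 - - \frac{2144}{45}\right)} = \frac{1}{9685 + 126 \left(840 + \left(- \frac{196}{45} + 52\right)\right)} = \frac{1}{9685 + 126 \left(840 + \frac{2144}{45}\right)} = \frac{1}{9685 + 126 \cdot \frac{39944}{45}} = \frac{1}{9685 + \frac{559216}{5}} = \frac{1}{\frac{607641}{5}} = \frac{5}{607641}$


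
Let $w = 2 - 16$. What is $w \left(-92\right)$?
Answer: $1288$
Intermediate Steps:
$w = -14$ ($w = 2 - 16 = -14$)
$w \left(-92\right) = \left(-14\right) \left(-92\right) = 1288$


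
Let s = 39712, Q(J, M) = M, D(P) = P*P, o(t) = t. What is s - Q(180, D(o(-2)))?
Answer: 39708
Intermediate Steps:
D(P) = P²
s - Q(180, D(o(-2))) = 39712 - 1*(-2)² = 39712 - 1*4 = 39712 - 4 = 39708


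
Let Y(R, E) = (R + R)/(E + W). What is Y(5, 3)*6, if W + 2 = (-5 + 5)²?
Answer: 60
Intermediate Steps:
W = -2 (W = -2 + (-5 + 5)² = -2 + 0² = -2 + 0 = -2)
Y(R, E) = 2*R/(-2 + E) (Y(R, E) = (R + R)/(E - 2) = (2*R)/(-2 + E) = 2*R/(-2 + E))
Y(5, 3)*6 = (2*5/(-2 + 3))*6 = (2*5/1)*6 = (2*5*1)*6 = 10*6 = 60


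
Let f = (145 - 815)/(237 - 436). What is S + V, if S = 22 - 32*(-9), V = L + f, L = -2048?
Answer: -345192/199 ≈ -1734.6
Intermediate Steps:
f = 670/199 (f = -670/(-199) = -670*(-1/199) = 670/199 ≈ 3.3668)
V = -406882/199 (V = -2048 + 670/199 = -406882/199 ≈ -2044.6)
S = 310 (S = 22 + 288 = 310)
S + V = 310 - 406882/199 = -345192/199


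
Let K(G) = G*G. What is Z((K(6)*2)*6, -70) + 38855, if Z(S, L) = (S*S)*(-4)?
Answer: -707641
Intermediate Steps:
K(G) = G**2
Z(S, L) = -4*S**2 (Z(S, L) = S**2*(-4) = -4*S**2)
Z((K(6)*2)*6, -70) + 38855 = -4*((6**2*2)*6)**2 + 38855 = -4*((36*2)*6)**2 + 38855 = -4*(72*6)**2 + 38855 = -4*432**2 + 38855 = -4*186624 + 38855 = -746496 + 38855 = -707641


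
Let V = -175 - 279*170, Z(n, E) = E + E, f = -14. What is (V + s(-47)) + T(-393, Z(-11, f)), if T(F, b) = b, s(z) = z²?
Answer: -45424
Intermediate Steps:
Z(n, E) = 2*E
V = -47605 (V = -175 - 47430 = -47605)
(V + s(-47)) + T(-393, Z(-11, f)) = (-47605 + (-47)²) + 2*(-14) = (-47605 + 2209) - 28 = -45396 - 28 = -45424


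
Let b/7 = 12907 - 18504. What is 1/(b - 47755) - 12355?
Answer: -1074069571/86934 ≈ -12355.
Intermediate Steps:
b = -39179 (b = 7*(12907 - 18504) = 7*(-5597) = -39179)
1/(b - 47755) - 12355 = 1/(-39179 - 47755) - 12355 = 1/(-86934) - 12355 = -1/86934 - 12355 = -1074069571/86934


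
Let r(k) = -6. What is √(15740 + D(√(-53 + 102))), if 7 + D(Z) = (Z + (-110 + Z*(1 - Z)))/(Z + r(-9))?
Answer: 6*√433 ≈ 124.85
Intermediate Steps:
D(Z) = -7 + (-110 + Z + Z*(1 - Z))/(-6 + Z) (D(Z) = -7 + (Z + (-110 + Z*(1 - Z)))/(Z - 6) = -7 + (-110 + Z + Z*(1 - Z))/(-6 + Z))
√(15740 + D(√(-53 + 102))) = √(15740 + (-68 - (√(-53 + 102))² - 5*√(-53 + 102))/(-6 + √(-53 + 102))) = √(15740 + (-68 - (√49)² - 5*√49)/(-6 + √49)) = √(15740 + (-68 - 1*7² - 5*7)/(-6 + 7)) = √(15740 + (-68 - 1*49 - 35)/1) = √(15740 + 1*(-68 - 49 - 35)) = √(15740 + 1*(-152)) = √(15740 - 152) = √15588 = 6*√433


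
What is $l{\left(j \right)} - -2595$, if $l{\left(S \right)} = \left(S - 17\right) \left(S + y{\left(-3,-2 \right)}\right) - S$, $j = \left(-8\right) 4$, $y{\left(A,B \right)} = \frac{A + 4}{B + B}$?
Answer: $\frac{16829}{4} \approx 4207.3$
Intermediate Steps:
$y{\left(A,B \right)} = \frac{4 + A}{2 B}$
$j = -32$
$l{\left(S \right)} = - S + \left(-17 + S\right) \left(- \frac{1}{4} + S\right)$ ($l{\left(S \right)} = \left(S - 17\right) \left(S + \frac{4 - 3}{2 \left(-2\right)}\right) - S = \left(-17 + S\right) \left(S + \frac{1}{2} \left(- \frac{1}{2}\right) 1\right) - S = \left(-17 + S\right) \left(S - \frac{1}{4}\right) - S = \left(-17 + S\right) \left(- \frac{1}{4} + S\right) - S = - S + \left(-17 + S\right) \left(- \frac{1}{4} + S\right)$)
$l{\left(j \right)} - -2595 = \left(\frac{17}{4} + \left(-32\right)^{2} - -584\right) - -2595 = \left(\frac{17}{4} + 1024 + 584\right) + 2595 = \frac{6449}{4} + 2595 = \frac{16829}{4}$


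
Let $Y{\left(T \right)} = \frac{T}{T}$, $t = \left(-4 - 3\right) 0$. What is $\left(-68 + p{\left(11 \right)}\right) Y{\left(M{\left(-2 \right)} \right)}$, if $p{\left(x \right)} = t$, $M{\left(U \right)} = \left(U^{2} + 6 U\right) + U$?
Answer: $-68$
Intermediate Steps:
$M{\left(U \right)} = U^{2} + 7 U$
$t = 0$ ($t = \left(-7\right) 0 = 0$)
$p{\left(x \right)} = 0$
$Y{\left(T \right)} = 1$
$\left(-68 + p{\left(11 \right)}\right) Y{\left(M{\left(-2 \right)} \right)} = \left(-68 + 0\right) 1 = \left(-68\right) 1 = -68$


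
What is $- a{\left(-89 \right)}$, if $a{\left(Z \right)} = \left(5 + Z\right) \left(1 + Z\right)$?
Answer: $-7392$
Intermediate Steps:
$a{\left(Z \right)} = \left(1 + Z\right) \left(5 + Z\right)$
$- a{\left(-89 \right)} = - (5 + \left(-89\right)^{2} + 6 \left(-89\right)) = - (5 + 7921 - 534) = \left(-1\right) 7392 = -7392$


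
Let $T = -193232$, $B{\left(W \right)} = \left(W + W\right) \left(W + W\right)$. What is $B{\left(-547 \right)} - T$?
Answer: $1390068$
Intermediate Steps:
$B{\left(W \right)} = 4 W^{2}$ ($B{\left(W \right)} = 2 W 2 W = 4 W^{2}$)
$B{\left(-547 \right)} - T = 4 \left(-547\right)^{2} - -193232 = 4 \cdot 299209 + 193232 = 1196836 + 193232 = 1390068$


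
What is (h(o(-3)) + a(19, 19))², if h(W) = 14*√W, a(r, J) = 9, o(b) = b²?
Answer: 2601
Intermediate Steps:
(h(o(-3)) + a(19, 19))² = (14*√((-3)²) + 9)² = (14*√9 + 9)² = (14*3 + 9)² = (42 + 9)² = 51² = 2601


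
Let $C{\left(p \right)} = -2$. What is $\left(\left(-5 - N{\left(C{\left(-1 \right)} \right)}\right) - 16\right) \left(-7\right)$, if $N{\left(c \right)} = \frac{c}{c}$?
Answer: $154$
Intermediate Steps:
$N{\left(c \right)} = 1$
$\left(\left(-5 - N{\left(C{\left(-1 \right)} \right)}\right) - 16\right) \left(-7\right) = \left(\left(-5 - 1\right) - 16\right) \left(-7\right) = \left(-6 - 16\right) \left(-7\right) = \left(-22\right) \left(-7\right) = 154$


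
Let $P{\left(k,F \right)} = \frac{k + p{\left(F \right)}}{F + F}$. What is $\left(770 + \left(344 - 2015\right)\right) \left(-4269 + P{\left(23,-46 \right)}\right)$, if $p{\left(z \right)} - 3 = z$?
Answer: $\frac{88461982}{23} \approx 3.8462 \cdot 10^{6}$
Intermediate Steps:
$p{\left(z \right)} = 3 + z$
$P{\left(k,F \right)} = \frac{3 + F + k}{2 F}$ ($P{\left(k,F \right)} = \frac{k + \left(3 + F\right)}{F + F} = \frac{3 + F + k}{2 F}$)
$\left(770 + \left(344 - 2015\right)\right) \left(-4269 + P{\left(23,-46 \right)}\right) = \left(770 + \left(344 - 2015\right)\right) \left(-4269 + \frac{3 - 46 + 23}{2 \left(-46\right)}\right) = \left(770 + \left(344 - 2015\right)\right) \left(-4269 + \frac{1}{2} \left(- \frac{1}{46}\right) \left(-20\right)\right) = \left(770 - 1671\right) \left(-4269 + \frac{5}{23}\right) = \left(-901\right) \left(- \frac{98182}{23}\right) = \frac{88461982}{23}$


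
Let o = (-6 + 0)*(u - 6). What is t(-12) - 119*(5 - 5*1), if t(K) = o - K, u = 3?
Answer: 30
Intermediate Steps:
o = 18 (o = (-6 + 0)*(3 - 6) = -6*(-3) = 18)
t(K) = 18 - K
t(-12) - 119*(5 - 5*1) = (18 - 1*(-12)) - 119*(5 - 5*1) = (18 + 12) - 119*(5 - 5) = 30 - 119*0 = 30 + 0 = 30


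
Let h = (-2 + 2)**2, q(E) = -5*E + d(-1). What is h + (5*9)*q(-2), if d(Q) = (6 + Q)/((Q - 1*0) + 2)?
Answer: 675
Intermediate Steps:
d(Q) = (6 + Q)/(2 + Q) (d(Q) = (6 + Q)/((Q + 0) + 2) = (6 + Q)/(Q + 2) = (6 + Q)/(2 + Q))
q(E) = 5 - 5*E (q(E) = -5*E + (6 - 1)/(2 - 1) = -5*E + 5/1 = -5*E + 1*5 = -5*E + 5 = 5 - 5*E)
h = 0 (h = 0**2 = 0)
h + (5*9)*q(-2) = 0 + (5*9)*(5 - 5*(-2)) = 0 + 45*(5 + 10) = 0 + 45*15 = 0 + 675 = 675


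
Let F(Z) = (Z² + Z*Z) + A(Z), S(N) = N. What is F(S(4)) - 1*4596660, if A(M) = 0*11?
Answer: -4596628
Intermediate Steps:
A(M) = 0
F(Z) = 2*Z² (F(Z) = (Z² + Z*Z) + 0 = (Z² + Z²) + 0 = 2*Z² + 0 = 2*Z²)
F(S(4)) - 1*4596660 = 2*4² - 1*4596660 = 2*16 - 4596660 = 32 - 4596660 = -4596628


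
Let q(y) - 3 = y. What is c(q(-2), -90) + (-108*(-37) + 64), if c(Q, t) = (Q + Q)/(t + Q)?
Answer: 361338/89 ≈ 4060.0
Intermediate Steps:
q(y) = 3 + y
c(Q, t) = 2*Q/(Q + t) (c(Q, t) = (2*Q)/(Q + t) = 2*Q/(Q + t))
c(q(-2), -90) + (-108*(-37) + 64) = 2*(3 - 2)/((3 - 2) - 90) + (-108*(-37) + 64) = 2*1/(1 - 90) + (3996 + 64) = 2*1/(-89) + 4060 = 2*1*(-1/89) + 4060 = -2/89 + 4060 = 361338/89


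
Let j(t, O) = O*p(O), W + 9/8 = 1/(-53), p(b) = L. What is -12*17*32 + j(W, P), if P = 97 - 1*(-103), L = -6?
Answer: -7728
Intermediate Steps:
p(b) = -6
W = -485/424 (W = -9/8 + 1/(-53) = -9/8 - 1/53 = -485/424 ≈ -1.1439)
P = 200 (P = 97 + 103 = 200)
j(t, O) = -6*O (j(t, O) = O*(-6) = -6*O)
-12*17*32 + j(W, P) = -12*17*32 - 6*200 = -204*32 - 1200 = -6528 - 1200 = -7728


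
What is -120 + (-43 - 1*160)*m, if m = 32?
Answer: -6616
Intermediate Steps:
-120 + (-43 - 1*160)*m = -120 + (-43 - 1*160)*32 = -120 + (-43 - 160)*32 = -120 - 203*32 = -120 - 6496 = -6616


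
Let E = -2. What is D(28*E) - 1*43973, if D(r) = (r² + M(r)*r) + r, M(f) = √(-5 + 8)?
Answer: -40893 - 56*√3 ≈ -40990.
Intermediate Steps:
M(f) = √3
D(r) = r + r² + r*√3 (D(r) = (r² + √3*r) + r = (r² + r*√3) + r = r + r² + r*√3)
D(28*E) - 1*43973 = (28*(-2))*(1 + 28*(-2) + √3) - 1*43973 = -56*(1 - 56 + √3) - 43973 = -56*(-55 + √3) - 43973 = (3080 - 56*√3) - 43973 = -40893 - 56*√3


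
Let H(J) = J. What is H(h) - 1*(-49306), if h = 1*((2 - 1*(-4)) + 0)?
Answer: 49312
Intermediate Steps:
h = 6 (h = 1*((2 + 4) + 0) = 1*(6 + 0) = 1*6 = 6)
H(h) - 1*(-49306) = 6 - 1*(-49306) = 6 + 49306 = 49312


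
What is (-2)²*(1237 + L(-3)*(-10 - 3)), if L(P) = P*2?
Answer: 5260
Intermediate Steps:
L(P) = 2*P
(-2)²*(1237 + L(-3)*(-10 - 3)) = (-2)²*(1237 + (2*(-3))*(-10 - 3)) = 4*(1237 - 6*(-13)) = 4*(1237 + 78) = 4*1315 = 5260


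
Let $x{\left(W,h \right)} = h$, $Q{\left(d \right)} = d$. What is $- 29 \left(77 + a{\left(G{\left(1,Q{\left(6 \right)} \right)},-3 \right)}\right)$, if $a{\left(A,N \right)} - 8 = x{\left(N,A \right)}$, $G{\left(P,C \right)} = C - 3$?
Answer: $-2552$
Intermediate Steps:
$G{\left(P,C \right)} = -3 + C$
$a{\left(A,N \right)} = 8 + A$
$- 29 \left(77 + a{\left(G{\left(1,Q{\left(6 \right)} \right)},-3 \right)}\right) = - 29 \left(77 + \left(8 + \left(-3 + 6\right)\right)\right) = - 29 \left(77 + \left(8 + 3\right)\right) = - 29 \left(77 + 11\right) = \left(-29\right) 88 = -2552$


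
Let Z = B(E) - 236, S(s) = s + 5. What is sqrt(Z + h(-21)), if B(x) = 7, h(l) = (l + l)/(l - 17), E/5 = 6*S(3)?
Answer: I*sqrt(82270)/19 ≈ 15.096*I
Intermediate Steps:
S(s) = 5 + s
E = 240 (E = 5*(6*(5 + 3)) = 5*(6*8) = 5*48 = 240)
h(l) = 2*l/(-17 + l) (h(l) = (2*l)/(-17 + l) = 2*l/(-17 + l))
Z = -229 (Z = 7 - 236 = -229)
sqrt(Z + h(-21)) = sqrt(-229 + 2*(-21)/(-17 - 21)) = sqrt(-229 + 2*(-21)/(-38)) = sqrt(-229 + 2*(-21)*(-1/38)) = sqrt(-229 + 21/19) = sqrt(-4330/19) = I*sqrt(82270)/19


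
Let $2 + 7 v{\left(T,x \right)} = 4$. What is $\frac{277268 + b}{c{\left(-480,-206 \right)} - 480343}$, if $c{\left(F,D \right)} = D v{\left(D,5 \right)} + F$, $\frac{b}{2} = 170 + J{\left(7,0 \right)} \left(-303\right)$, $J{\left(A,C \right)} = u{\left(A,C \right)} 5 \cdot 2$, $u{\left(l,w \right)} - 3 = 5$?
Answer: $- \frac{1603896}{3366173} \approx -0.47647$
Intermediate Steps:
$u{\left(l,w \right)} = 8$ ($u{\left(l,w \right)} = 3 + 5 = 8$)
$J{\left(A,C \right)} = 80$ ($J{\left(A,C \right)} = 8 \cdot 5 \cdot 2 = 40 \cdot 2 = 80$)
$b = -48140$ ($b = 2 \left(170 + 80 \left(-303\right)\right) = 2 \left(170 - 24240\right) = 2 \left(-24070\right) = -48140$)
$v{\left(T,x \right)} = \frac{2}{7}$ ($v{\left(T,x \right)} = - \frac{2}{7} + \frac{1}{7} \cdot 4 = - \frac{2}{7} + \frac{4}{7} = \frac{2}{7}$)
$c{\left(F,D \right)} = F + \frac{2 D}{7}$ ($c{\left(F,D \right)} = D \frac{2}{7} + F = \frac{2 D}{7} + F = F + \frac{2 D}{7}$)
$\frac{277268 + b}{c{\left(-480,-206 \right)} - 480343} = \frac{277268 - 48140}{\left(-480 + \frac{2}{7} \left(-206\right)\right) - 480343} = \frac{229128}{\left(-480 - \frac{412}{7}\right) - 480343} = \frac{229128}{- \frac{3772}{7} - 480343} = \frac{229128}{- \frac{3366173}{7}} = 229128 \left(- \frac{7}{3366173}\right) = - \frac{1603896}{3366173}$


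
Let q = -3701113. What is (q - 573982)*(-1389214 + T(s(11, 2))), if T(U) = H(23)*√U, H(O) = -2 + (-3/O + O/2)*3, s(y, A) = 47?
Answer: 5939021825330 - 6314315315*√47/46 ≈ 5.9381e+12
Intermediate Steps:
H(O) = -2 - 9/O + 3*O/2 (H(O) = -2 + (-3/O + O*(½))*3 = -2 + (-3/O + O/2)*3 = -2 + (O/2 - 3/O)*3 = -2 + (-9/O + 3*O/2) = -2 - 9/O + 3*O/2)
T(U) = 1477*√U/46 (T(U) = (-2 - 9/23 + (3/2)*23)*√U = (-2 - 9*1/23 + 69/2)*√U = (-2 - 9/23 + 69/2)*√U = 1477*√U/46)
(q - 573982)*(-1389214 + T(s(11, 2))) = (-3701113 - 573982)*(-1389214 + 1477*√47/46) = -4275095*(-1389214 + 1477*√47/46) = 5939021825330 - 6314315315*√47/46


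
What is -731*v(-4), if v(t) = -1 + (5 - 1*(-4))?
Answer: -5848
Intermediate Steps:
v(t) = 8 (v(t) = -1 + (5 + 4) = -1 + 9 = 8)
-731*v(-4) = -731*8 = -5848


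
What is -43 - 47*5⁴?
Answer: -29418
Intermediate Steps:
-43 - 47*5⁴ = -43 - 47*625 = -43 - 29375 = -29418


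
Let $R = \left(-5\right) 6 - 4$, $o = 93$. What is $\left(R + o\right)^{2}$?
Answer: $3481$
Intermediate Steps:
$R = -34$ ($R = -30 - 4 = -34$)
$\left(R + o\right)^{2} = \left(-34 + 93\right)^{2} = 59^{2} = 3481$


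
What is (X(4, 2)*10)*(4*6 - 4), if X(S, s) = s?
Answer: 400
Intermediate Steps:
(X(4, 2)*10)*(4*6 - 4) = (2*10)*(4*6 - 4) = 20*(24 - 4) = 20*20 = 400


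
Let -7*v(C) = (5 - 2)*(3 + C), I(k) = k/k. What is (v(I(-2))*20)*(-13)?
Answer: 3120/7 ≈ 445.71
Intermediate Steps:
I(k) = 1
v(C) = -9/7 - 3*C/7 (v(C) = -(5 - 2)*(3 + C)/7 = -3*(3 + C)/7 = -(9 + 3*C)/7 = -9/7 - 3*C/7)
(v(I(-2))*20)*(-13) = ((-9/7 - 3/7*1)*20)*(-13) = ((-9/7 - 3/7)*20)*(-13) = -12/7*20*(-13) = -240/7*(-13) = 3120/7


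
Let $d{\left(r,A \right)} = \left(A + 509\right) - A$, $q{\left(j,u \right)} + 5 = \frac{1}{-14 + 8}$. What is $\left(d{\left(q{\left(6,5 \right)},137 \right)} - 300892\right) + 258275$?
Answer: $-42108$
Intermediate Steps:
$q{\left(j,u \right)} = - \frac{31}{6}$ ($q{\left(j,u \right)} = -5 + \frac{1}{-14 + 8} = -5 + \frac{1}{-6} = -5 - \frac{1}{6} = - \frac{31}{6}$)
$d{\left(r,A \right)} = 509$ ($d{\left(r,A \right)} = \left(509 + A\right) - A = 509$)
$\left(d{\left(q{\left(6,5 \right)},137 \right)} - 300892\right) + 258275 = \left(509 - 300892\right) + 258275 = -300383 + 258275 = -42108$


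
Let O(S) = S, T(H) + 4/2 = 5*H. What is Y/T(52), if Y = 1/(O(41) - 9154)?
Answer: -1/2351154 ≈ -4.2532e-7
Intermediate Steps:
T(H) = -2 + 5*H
Y = -1/9113 (Y = 1/(41 - 9154) = 1/(-9113) = -1/9113 ≈ -0.00010973)
Y/T(52) = -1/(9113*(-2 + 5*52)) = -1/(9113*(-2 + 260)) = -1/9113/258 = -1/9113*1/258 = -1/2351154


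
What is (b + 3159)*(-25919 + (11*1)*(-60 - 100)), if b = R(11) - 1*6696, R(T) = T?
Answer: 97596154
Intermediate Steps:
b = -6685 (b = 11 - 1*6696 = 11 - 6696 = -6685)
(b + 3159)*(-25919 + (11*1)*(-60 - 100)) = (-6685 + 3159)*(-25919 + (11*1)*(-60 - 100)) = -3526*(-25919 + 11*(-160)) = -3526*(-25919 - 1760) = -3526*(-27679) = 97596154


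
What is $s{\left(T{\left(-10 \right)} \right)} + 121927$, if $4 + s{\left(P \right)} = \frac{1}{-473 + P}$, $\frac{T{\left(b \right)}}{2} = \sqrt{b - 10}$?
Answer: $\frac{27287464234}{223809} - \frac{4 i \sqrt{5}}{223809} \approx 1.2192 \cdot 10^{5} - 3.9964 \cdot 10^{-5} i$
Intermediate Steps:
$T{\left(b \right)} = 2 \sqrt{-10 + b}$ ($T{\left(b \right)} = 2 \sqrt{b - 10} = 2 \sqrt{-10 + b}$)
$s{\left(P \right)} = -4 + \frac{1}{-473 + P}$
$s{\left(T{\left(-10 \right)} \right)} + 121927 = \frac{1893 - 4 \cdot 2 \sqrt{-10 - 10}}{-473 + 2 \sqrt{-10 - 10}} + 121927 = \frac{1893 - 4 \cdot 2 \sqrt{-20}}{-473 + 2 \sqrt{-20}} + 121927 = \frac{1893 - 4 \cdot 2 \cdot 2 i \sqrt{5}}{-473 + 2 \cdot 2 i \sqrt{5}} + 121927 = \frac{1893 - 4 \cdot 4 i \sqrt{5}}{-473 + 4 i \sqrt{5}} + 121927 = \frac{1893 - 16 i \sqrt{5}}{-473 + 4 i \sqrt{5}} + 121927 = 121927 + \frac{1893 - 16 i \sqrt{5}}{-473 + 4 i \sqrt{5}}$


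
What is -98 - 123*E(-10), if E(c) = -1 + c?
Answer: 1255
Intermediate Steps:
-98 - 123*E(-10) = -98 - 123*(-1 - 10) = -98 - 123*(-11) = -98 + 1353 = 1255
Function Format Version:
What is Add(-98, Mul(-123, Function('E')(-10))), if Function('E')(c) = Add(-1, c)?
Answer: 1255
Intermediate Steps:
Add(-98, Mul(-123, Function('E')(-10))) = Add(-98, Mul(-123, Add(-1, -10))) = Add(-98, Mul(-123, -11)) = Add(-98, 1353) = 1255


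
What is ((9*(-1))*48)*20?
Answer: -8640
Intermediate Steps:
((9*(-1))*48)*20 = -9*48*20 = -432*20 = -8640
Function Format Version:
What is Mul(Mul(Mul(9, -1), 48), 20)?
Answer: -8640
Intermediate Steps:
Mul(Mul(Mul(9, -1), 48), 20) = Mul(Mul(-9, 48), 20) = Mul(-432, 20) = -8640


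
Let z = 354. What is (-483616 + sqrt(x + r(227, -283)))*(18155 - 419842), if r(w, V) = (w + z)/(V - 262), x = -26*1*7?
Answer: 194262260192 - 401687*I*sqrt(54375195)/545 ≈ 1.9426e+11 - 5.4349e+6*I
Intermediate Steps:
x = -182 (x = -26*7 = -182)
r(w, V) = (354 + w)/(-262 + V) (r(w, V) = (w + 354)/(V - 262) = (354 + w)/(-262 + V))
(-483616 + sqrt(x + r(227, -283)))*(18155 - 419842) = (-483616 + sqrt(-182 + (354 + 227)/(-262 - 283)))*(18155 - 419842) = (-483616 + sqrt(-182 + 581/(-545)))*(-401687) = (-483616 + sqrt(-182 - 1/545*581))*(-401687) = (-483616 + sqrt(-182 - 581/545))*(-401687) = (-483616 + sqrt(-99771/545))*(-401687) = (-483616 + I*sqrt(54375195)/545)*(-401687) = 194262260192 - 401687*I*sqrt(54375195)/545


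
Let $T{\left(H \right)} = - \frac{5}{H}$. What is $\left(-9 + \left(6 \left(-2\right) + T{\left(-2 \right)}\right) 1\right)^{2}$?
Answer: $\frac{1369}{4} \approx 342.25$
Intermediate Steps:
$\left(-9 + \left(6 \left(-2\right) + T{\left(-2 \right)}\right) 1\right)^{2} = \left(-9 + \left(6 \left(-2\right) - \frac{5}{-2}\right) 1\right)^{2} = \left(-9 + \left(-12 - - \frac{5}{2}\right) 1\right)^{2} = \left(-9 + \left(-12 + \frac{5}{2}\right) 1\right)^{2} = \left(-9 - \frac{19}{2}\right)^{2} = \left(- \frac{37}{2}\right)^{2} = \frac{1369}{4}$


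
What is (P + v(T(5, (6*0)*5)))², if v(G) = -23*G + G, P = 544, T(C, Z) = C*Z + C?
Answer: 188356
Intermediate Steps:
T(C, Z) = C + C*Z
v(G) = -22*G
(P + v(T(5, (6*0)*5)))² = (544 - 110*(1 + (6*0)*5))² = (544 - 110*(1 + 0*5))² = (544 - 110*(1 + 0))² = (544 - 110)² = 434² = 188356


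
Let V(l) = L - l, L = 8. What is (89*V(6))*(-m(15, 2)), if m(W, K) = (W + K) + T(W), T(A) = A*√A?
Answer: -3026 - 2670*√15 ≈ -13367.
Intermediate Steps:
T(A) = A^(3/2)
m(W, K) = K + W + W^(3/2) (m(W, K) = (W + K) + W^(3/2) = (K + W) + W^(3/2) = K + W + W^(3/2))
V(l) = 8 - l
(89*V(6))*(-m(15, 2)) = (89*(8 - 1*6))*(-(2 + 15 + 15^(3/2))) = (89*(8 - 6))*(-(2 + 15 + 15*√15)) = (89*2)*(-(17 + 15*√15)) = 178*(-17 - 15*√15) = -3026 - 2670*√15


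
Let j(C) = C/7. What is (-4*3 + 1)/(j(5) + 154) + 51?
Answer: 55156/1083 ≈ 50.929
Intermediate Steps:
j(C) = C/7 (j(C) = C*(⅐) = C/7)
(-4*3 + 1)/(j(5) + 154) + 51 = (-4*3 + 1)/((⅐)*5 + 154) + 51 = (-12 + 1)/(5/7 + 154) + 51 = -11/1083/7 + 51 = -11*7/1083 + 51 = -77/1083 + 51 = 55156/1083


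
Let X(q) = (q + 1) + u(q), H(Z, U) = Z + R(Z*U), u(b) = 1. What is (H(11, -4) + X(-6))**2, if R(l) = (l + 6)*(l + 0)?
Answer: 2819041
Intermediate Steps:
R(l) = l*(6 + l) (R(l) = (6 + l)*l = l*(6 + l))
H(Z, U) = Z + U*Z*(6 + U*Z) (H(Z, U) = Z + (Z*U)*(6 + Z*U) = Z + (U*Z)*(6 + U*Z) = Z + U*Z*(6 + U*Z))
X(q) = 2 + q (X(q) = (q + 1) + 1 = (1 + q) + 1 = 2 + q)
(H(11, -4) + X(-6))**2 = (11*(1 - 4*(6 - 4*11)) + (2 - 6))**2 = (11*(1 - 4*(6 - 44)) - 4)**2 = (11*(1 - 4*(-38)) - 4)**2 = (11*(1 + 152) - 4)**2 = (11*153 - 4)**2 = (1683 - 4)**2 = 1679**2 = 2819041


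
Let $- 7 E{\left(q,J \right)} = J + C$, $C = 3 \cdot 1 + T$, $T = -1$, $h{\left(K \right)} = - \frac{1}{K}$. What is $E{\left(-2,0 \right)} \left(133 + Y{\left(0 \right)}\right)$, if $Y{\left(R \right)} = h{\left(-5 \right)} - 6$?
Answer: $- \frac{1272}{35} \approx -36.343$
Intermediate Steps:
$Y{\left(R \right)} = - \frac{29}{5}$ ($Y{\left(R \right)} = - \frac{1}{-5} - 6 = \left(-1\right) \left(- \frac{1}{5}\right) - 6 = \frac{1}{5} - 6 = - \frac{29}{5}$)
$C = 2$ ($C = 3 \cdot 1 - 1 = 3 - 1 = 2$)
$E{\left(q,J \right)} = - \frac{2}{7} - \frac{J}{7}$ ($E{\left(q,J \right)} = - \frac{J + 2}{7} = - \frac{2 + J}{7} = - \frac{2}{7} - \frac{J}{7}$)
$E{\left(-2,0 \right)} \left(133 + Y{\left(0 \right)}\right) = \left(- \frac{2}{7} - 0\right) \left(133 - \frac{29}{5}\right) = \left(- \frac{2}{7} + 0\right) \frac{636}{5} = \left(- \frac{2}{7}\right) \frac{636}{5} = - \frac{1272}{35}$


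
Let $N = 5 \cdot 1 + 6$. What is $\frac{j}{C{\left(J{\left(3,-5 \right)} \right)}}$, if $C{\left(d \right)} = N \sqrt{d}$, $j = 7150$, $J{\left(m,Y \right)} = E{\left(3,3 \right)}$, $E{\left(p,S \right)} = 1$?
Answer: $650$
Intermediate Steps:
$J{\left(m,Y \right)} = 1$
$N = 11$ ($N = 5 + 6 = 11$)
$C{\left(d \right)} = 11 \sqrt{d}$
$\frac{j}{C{\left(J{\left(3,-5 \right)} \right)}} = \frac{7150}{11 \sqrt{1}} = \frac{7150}{11 \cdot 1} = \frac{7150}{11} = 7150 \cdot \frac{1}{11} = 650$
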